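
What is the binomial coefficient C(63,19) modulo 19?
3

Using Lucas' theorem:
Write n=63 and k=19 in base 19:
n in base 19: [3, 6]
k in base 19: [1, 0]
C(63,19) mod 19 = ∏ C(n_i, k_i) mod 19
Digit binomials (mod 19): C(3,1) = 3; C(6,0) = 1
Product: 3 × 1 = 3 ≡ 3 (mod 19)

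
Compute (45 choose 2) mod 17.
4

Using Lucas' theorem:
Write n=45 and k=2 in base 17:
n in base 17: [2, 11]
k in base 17: [0, 2]
C(45,2) mod 17 = ∏ C(n_i, k_i) mod 17
Digit binomials (mod 17): C(2,0) = 1; C(11,2) = 55 ≡ 4
Product: 1 × 4 = 4 ≡ 4 (mod 17)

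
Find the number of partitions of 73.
6185689

p(n) counts ways to write n as a sum of positive integers (order ignored).
Euler's pentagonal recurrence: p(k) = p(k-1) + p(k-2) - p(k-5) - p(k-7) + p(k-12) + p(k-15) - ... (offsets j(3j∓1)/2, signs ++--, p(0)=1, p(<0)=0).
DP table for k = 0..72: p(0)=1, p(1)=1, p(2)=2, p(3)=3, p(4)=5, p(5)=7, p(6)=11, p(7)=15, p(8)=22, p(9)=30, p(10)=42, p(11)=56, p(12)=77, p(13)=101, p(14)=135, p(15)=176, p(16)=231, p(17)=297, p(18)=385, p(19)=490, p(20)=627, p(21)=792, p(22)=1002, p(23)=1255, p(24)=1575, p(25)=1958, p(26)=2436, p(27)=3010, p(28)=3718, p(29)=4565, p(30)=5604, p(31)=6842, p(32)=8349, p(33)=10143, p(34)=12310, p(35)=14883, p(36)=17977, p(37)=21637, p(38)=26015, p(39)=31185, p(40)=37338, p(41)=44583, p(42)=53174, p(43)=63261, p(44)=75175, p(45)=89134, p(46)=105558, p(47)=124754, p(48)=147273, p(49)=173525, p(50)=204226, p(51)=239943, p(52)=281589, p(53)=329931, p(54)=386155, p(55)=451276, p(56)=526823, p(57)=614154, p(58)=715220, p(59)=831820, p(60)=966467, p(61)=1121505, p(62)=1300156, p(63)=1505499, p(64)=1741630, p(65)=2012558, p(66)=2323520, p(67)=2679689, p(68)=3087735, p(69)=3554345, p(70)=4087968, p(71)=4697205, p(72)=5392783.
Final step: p(73) = p(72) + p(71) - p(68) - p(66) + p(61) + p(58) - p(51) - p(47) + p(38) + p(33) - p(22) - p(16) + p(3)
= 5392783 + 4697205 - 3087735 - 2323520 + 1121505 + 715220 - 239943 - 124754 + 26015 + 10143 - 1002 - 231 + 3
= 6185689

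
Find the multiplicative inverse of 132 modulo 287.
237

gcd(132, 287) = 1, so the inverse exists.
Extended Euclidean algorithm on (287, 132):
287 = 2 × 132 + 23  ⟹  23 = (1)·287 + (-2)·132
132 = 5 × 23 + 17  ⟹  17 = (-5)·287 + (11)·132
23 = 1 × 17 + 6  ⟹  6 = (6)·287 + (-13)·132
17 = 2 × 6 + 5  ⟹  5 = (-17)·287 + (37)·132
6 = 1 × 5 + 1  ⟹  1 = (23)·287 + (-50)·132
So (-50)·132 ≡ 1 (mod 287), i.e. 132^(-1) ≡ -50 ≡ 237 (mod 287).
Check: 132 × 237 = 31284 ≡ 1 (mod 287)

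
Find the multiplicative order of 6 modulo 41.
40

41 is prime, so ord(6) divides φ(41) = 40.
Divisors of 40: 1, 2, 4, 5, 8, 10, 20, 40.
Repeated squaring: 6^1 ≡ 6, 6^2 ≡ 36, 6^4 ≡ 25, 6^8 ≡ 10, 6^16 ≡ 18, 6^32 ≡ 37 (mod 41).
Test 6^d mod 41 for each divisor d in increasing order:
6^1 ≡ 6
6^2 ≡ 36
6^4 ≡ 25
6^5 = 6^4·6^1 ≡ 27
6^8 ≡ 10
6^10 = 6^8·6^2 ≡ 32
6^20 = 6^16·6^4 ≡ 40
6^40 = 6^32·6^8 ≡ 1  ← first divisor giving 1
The order is 40.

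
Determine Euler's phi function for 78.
24

78 = 2 × 3 × 13
φ(n) = n × ∏(1 - 1/p) for each prime p dividing n
φ(78) = 78 × (1 - 1/2) × (1 - 1/3) × (1 - 1/13) = 24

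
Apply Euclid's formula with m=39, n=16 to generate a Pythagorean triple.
(1265, 1248, 1777)

Euclid's formula: a = m² - n², b = 2mn, c = m² + n²
m = 39, n = 16
a = 39² - 16² = 1521 - 256 = 1265
b = 2 × 39 × 16 = 1248
c = 39² + 16² = 1521 + 256 = 1777
Verification: 1265² + 1248² = 1600225 + 1557504 = 3157729 = 1777² ✓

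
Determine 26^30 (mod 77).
1

Repeated squaring. Binary of 30 = 11110.
26^1 ≡ 26 (mod 77); 26^2 ≡ 60 (mod 77); 26^4 ≡ 58 (mod 77); 26^8 ≡ 53 (mod 77); 26^16 ≡ 37 (mod 77)
26^30 = 26^2 × 26^4 × 26^8 × 26^16 ≡ 1 (mod 77)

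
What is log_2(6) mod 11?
9

Baby-step giant-step with step n = ⌈√11⌉ = 4.
Baby steps 2^j mod 11 (j:value) for j=0..3: 0:1, 1:2, 2:4, 3:8.
Giant-step multiplier: 2^(-4) ≡ 2^(10-4) = 2^6 ≡ 9 (mod 11).
Giant steps γ_i = 6·9^i mod 11: γ_0=6, γ_1=10, γ_2=2 (in table at j=1).
x = i·n + j = 2·4 + 1 = 9.
Check: 2^9 ≡ 6 (mod 11).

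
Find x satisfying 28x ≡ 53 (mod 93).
x ≡ 65 (mod 93)

gcd(28, 93) = 1, which divides 53, so solutions exist.
Find 28^(-1) mod 93 by the extended Euclidean algorithm:
93 = 3 × 28 + 9  ⟹  9 = (1)·93 + (-3)·28
28 = 3 × 9 + 1  ⟹  1 = (-3)·93 + (10)·28
So (10)·28 ≡ 1 (mod 93), i.e. 28^(-1) ≡ 10 (mod 93).
x ≡ 10 × 53 = 530 ≡ 65 (mod 93).
Check: 28 × 65 = 1820 ≡ 53 (mod 93).
Unique solution: x ≡ 65 (mod 93)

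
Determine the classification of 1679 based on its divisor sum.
deficient

Proper divisors of 1679: sum = 1 + 23 + 73 = 97
Since 97 < 1679, 1679 is deficient.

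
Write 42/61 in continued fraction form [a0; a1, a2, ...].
[0; 1, 2, 4, 1, 3]

Euclidean algorithm steps:
42 = 0 × 61 + 42
61 = 1 × 42 + 19
42 = 2 × 19 + 4
19 = 4 × 4 + 3
4 = 1 × 3 + 1
3 = 3 × 1 + 0
Continued fraction: [0; 1, 2, 4, 1, 3]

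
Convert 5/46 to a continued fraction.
[0; 9, 5]

Euclidean algorithm steps:
5 = 0 × 46 + 5
46 = 9 × 5 + 1
5 = 5 × 1 + 0
Continued fraction: [0; 9, 5]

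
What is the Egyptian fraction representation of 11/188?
1/18 + 1/339 + 1/191196

Greedy algorithm:
11/188: ceiling(188/11) = 18, use 1/18
5/1692: ceiling(1692/5) = 339, use 1/339
1/191196: ceiling(191196/1) = 191196, use 1/191196
Result: 11/188 = 1/18 + 1/339 + 1/191196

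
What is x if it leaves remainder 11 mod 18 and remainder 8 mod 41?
623

Using Chinese Remainder Theorem:
M = 18 × 41 = 738
M1 = 41, M2 = 18
y1 = 41^(-1) mod 18 = 11
y2 = 18^(-1) mod 41 = 16
x = (11×41×11 + 8×18×16) mod 738 = 623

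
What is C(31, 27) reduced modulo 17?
15

Using Lucas' theorem:
Write n=31 and k=27 in base 17:
n in base 17: [1, 14]
k in base 17: [1, 10]
C(31,27) mod 17 = ∏ C(n_i, k_i) mod 17
Digit binomials (mod 17): C(1,1) = 1; C(14,10) = 1001 ≡ 15
Product: 1 × 15 = 15 ≡ 15 (mod 17)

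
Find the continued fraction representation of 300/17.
[17; 1, 1, 1, 5]

Euclidean algorithm steps:
300 = 17 × 17 + 11
17 = 1 × 11 + 6
11 = 1 × 6 + 5
6 = 1 × 5 + 1
5 = 5 × 1 + 0
Continued fraction: [17; 1, 1, 1, 5]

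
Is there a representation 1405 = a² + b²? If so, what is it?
6² + 37² (a=6, b=37)

Factorization: 1405 = 5 × 281
By Fermat: n is sum of two squares iff every prime p ≡ 3 (mod 4) appears to even power.
All primes ≡ 3 (mod 4) appear to even power.
Search a = 0, 1, 2, … for 1405 - a² a perfect square: first hit at a = 6: 1405 - 36 = 1369 = 37².
1405 = 6² + 37² = 36 + 1369 ✓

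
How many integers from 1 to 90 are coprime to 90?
24

90 = 2 × 3^2 × 5
φ(n) = n × ∏(1 - 1/p) for each prime p dividing n
φ(90) = 90 × (1 - 1/2) × (1 - 1/3) × (1 - 1/5) = 24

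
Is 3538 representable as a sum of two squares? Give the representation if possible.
17² + 57² (a=17, b=57)

Factorization: 3538 = 2 × 29 × 61
By Fermat: n is sum of two squares iff every prime p ≡ 3 (mod 4) appears to even power.
All primes ≡ 3 (mod 4) appear to even power.
Search a = 0, 1, 2, … for 3538 - a² a perfect square: first hit at a = 17: 3538 - 289 = 3249 = 57².
3538 = 17² + 57² = 289 + 3249 ✓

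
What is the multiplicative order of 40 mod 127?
42

127 is prime, so ord(40) divides φ(127) = 126.
Divisors of 126: 1, 2, 3, 6, 7, 9, 14, 18, 21, 42, 63, 126.
Repeated squaring: 40^1 ≡ 40, 40^2 ≡ 76, 40^4 ≡ 61, 40^8 ≡ 38, 40^16 ≡ 47, 40^32 ≡ 50, 40^64 ≡ 87 (mod 127).
Test 40^d mod 127 for each divisor d in increasing order:
40^1 ≡ 40
40^2 ≡ 76
40^3 = 40^2·40^1 ≡ 119
40^6 = 40^4·40^2 ≡ 64
40^7 = 40^4·40^2·40^1 ≡ 20
40^9 = 40^8·40^1 ≡ 123
40^14 = 40^8·40^4·40^2 ≡ 19
40^18 = 40^16·40^2 ≡ 16
40^21 = 40^16·40^4·40^1 ≡ 126
40^42 = 40^32·40^8·40^2 ≡ 1  ← first divisor giving 1
The order is 42.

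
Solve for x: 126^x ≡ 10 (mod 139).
93

Baby-step giant-step with step n = ⌈√139⌉ = 12.
Baby steps 126^j mod 139 (j:value) for j=0..11: 0:1, 1:126, 2:30, 3:27, 4:66, 5:115, 6:34, 7:114, 8:47, 9:84, 10:20, 11:18.
Giant-step multiplier: 126^(-12) ≡ 126^(138-12) = 126^126 ≡ 79 (mod 139).
Giant steps γ_i = 10·79^i mod 139: γ_0=10, γ_1=95, γ_2=138, γ_3=60, γ_4=14, γ_5=133, γ_6=82, γ_7=84 (in table at j=9).
x = i·n + j = 7·12 + 9 = 93.
Check: 126^93 ≡ 10 (mod 139).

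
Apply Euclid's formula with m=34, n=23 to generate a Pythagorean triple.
(627, 1564, 1685)

Euclid's formula: a = m² - n², b = 2mn, c = m² + n²
m = 34, n = 23
a = 34² - 23² = 1156 - 529 = 627
b = 2 × 34 × 23 = 1564
c = 34² + 23² = 1156 + 529 = 1685
Verification: 627² + 1564² = 393129 + 2446096 = 2839225 = 1685² ✓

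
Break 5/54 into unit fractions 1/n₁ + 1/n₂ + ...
1/11 + 1/594

Greedy algorithm:
5/54: ceiling(54/5) = 11, use 1/11
1/594: ceiling(594/1) = 594, use 1/594
Result: 5/54 = 1/11 + 1/594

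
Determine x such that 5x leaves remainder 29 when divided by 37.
x ≡ 28 (mod 37)

gcd(5, 37) = 1, which divides 29, so solutions exist.
Find 5^(-1) mod 37 by the extended Euclidean algorithm:
37 = 7 × 5 + 2  ⟹  2 = (1)·37 + (-7)·5
5 = 2 × 2 + 1  ⟹  1 = (-2)·37 + (15)·5
So (15)·5 ≡ 1 (mod 37), i.e. 5^(-1) ≡ 15 (mod 37).
x ≡ 15 × 29 = 435 ≡ 28 (mod 37).
Check: 5 × 28 = 140 ≡ 29 (mod 37).
Unique solution: x ≡ 28 (mod 37)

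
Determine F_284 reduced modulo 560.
333

Matrix identity: Q^n = [[F_(n+1), F_n], [F_n, F_(n-1)]] with Q = [[1,1],[1,0]].
n = 284 = 100011100₂. Square-and-multiply, entries mod 560:
Q^1 = [[1,1],[1,0]]
Q^2 = (Q^1)² = [[2,1],[1,1]]
Q^4 = (Q^2)² = [[5,3],[3,2]]
Q^8 = (Q^4)² = [[34,21],[21,13]]
Q^17 = (Q^8)²·Q = [[344,477],[477,427]]
Q^35 = (Q^17)²·Q = [[192,345],[345,407]]
Q^71 = (Q^35)²·Q = [[224,209],[209,15]]
Q^142 = (Q^71)² = [[337,111],[111,226]]
Q^284 = (Q^142)² = [[450,333],[333,117]]
F_284 mod 560 = Q^284[0][1] = 333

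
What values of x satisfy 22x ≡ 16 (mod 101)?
x ≡ 65 (mod 101)

gcd(22, 101) = 1, which divides 16, so solutions exist.
Find 22^(-1) mod 101 by the extended Euclidean algorithm:
101 = 4 × 22 + 13  ⟹  13 = (1)·101 + (-4)·22
22 = 1 × 13 + 9  ⟹  9 = (-1)·101 + (5)·22
13 = 1 × 9 + 4  ⟹  4 = (2)·101 + (-9)·22
9 = 2 × 4 + 1  ⟹  1 = (-5)·101 + (23)·22
So (23)·22 ≡ 1 (mod 101), i.e. 22^(-1) ≡ 23 (mod 101).
x ≡ 23 × 16 = 368 ≡ 65 (mod 101).
Check: 22 × 65 = 1430 ≡ 16 (mod 101).
Unique solution: x ≡ 65 (mod 101)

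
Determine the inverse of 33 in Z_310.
47

gcd(33, 310) = 1, so the inverse exists.
Extended Euclidean algorithm on (310, 33):
310 = 9 × 33 + 13  ⟹  13 = (1)·310 + (-9)·33
33 = 2 × 13 + 7  ⟹  7 = (-2)·310 + (19)·33
13 = 1 × 7 + 6  ⟹  6 = (3)·310 + (-28)·33
7 = 1 × 6 + 1  ⟹  1 = (-5)·310 + (47)·33
So (47)·33 ≡ 1 (mod 310), i.e. 33^(-1) ≡ 47 (mod 310).
Check: 33 × 47 = 1551 ≡ 1 (mod 310)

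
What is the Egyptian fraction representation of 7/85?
1/13 + 1/185 + 1/40885

Greedy algorithm:
7/85: ceiling(85/7) = 13, use 1/13
6/1105: ceiling(1105/6) = 185, use 1/185
1/40885: ceiling(40885/1) = 40885, use 1/40885
Result: 7/85 = 1/13 + 1/185 + 1/40885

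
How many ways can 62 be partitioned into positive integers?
1300156

p(n) counts ways to write n as a sum of positive integers (order ignored).
Euler's pentagonal recurrence: p(k) = p(k-1) + p(k-2) - p(k-5) - p(k-7) + p(k-12) + p(k-15) - ... (offsets j(3j∓1)/2, signs ++--, p(0)=1, p(<0)=0).
DP table for k = 0..61: p(0)=1, p(1)=1, p(2)=2, p(3)=3, p(4)=5, p(5)=7, p(6)=11, p(7)=15, p(8)=22, p(9)=30, p(10)=42, p(11)=56, p(12)=77, p(13)=101, p(14)=135, p(15)=176, p(16)=231, p(17)=297, p(18)=385, p(19)=490, p(20)=627, p(21)=792, p(22)=1002, p(23)=1255, p(24)=1575, p(25)=1958, p(26)=2436, p(27)=3010, p(28)=3718, p(29)=4565, p(30)=5604, p(31)=6842, p(32)=8349, p(33)=10143, p(34)=12310, p(35)=14883, p(36)=17977, p(37)=21637, p(38)=26015, p(39)=31185, p(40)=37338, p(41)=44583, p(42)=53174, p(43)=63261, p(44)=75175, p(45)=89134, p(46)=105558, p(47)=124754, p(48)=147273, p(49)=173525, p(50)=204226, p(51)=239943, p(52)=281589, p(53)=329931, p(54)=386155, p(55)=451276, p(56)=526823, p(57)=614154, p(58)=715220, p(59)=831820, p(60)=966467, p(61)=1121505.
Final step: p(62) = p(61) + p(60) - p(57) - p(55) + p(50) + p(47) - p(40) - p(36) + p(27) + p(22) - p(11) - p(5)
= 1121505 + 966467 - 614154 - 451276 + 204226 + 124754 - 37338 - 17977 + 3010 + 1002 - 56 - 7
= 1300156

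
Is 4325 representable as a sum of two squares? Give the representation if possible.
10² + 65² (a=10, b=65)

Factorization: 4325 = 5^2 × 173
By Fermat: n is sum of two squares iff every prime p ≡ 3 (mod 4) appears to even power.
All primes ≡ 3 (mod 4) appear to even power.
Search a = 0, 1, 2, … for 4325 - a² a perfect square: first hit at a = 10: 4325 - 100 = 4225 = 65².
4325 = 10² + 65² = 100 + 4225 ✓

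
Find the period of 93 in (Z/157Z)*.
13

157 is prime, so ord(93) divides φ(157) = 156.
Divisors of 156: 1, 2, 3, 4, 6, 12, 13, 26, 39, 52, 78, 156.
Repeated squaring: 93^1 ≡ 93, 93^2 ≡ 14, 93^4 ≡ 39, 93^8 ≡ 108, 93^16 ≡ 46, 93^32 ≡ 75, 93^64 ≡ 130, 93^128 ≡ 101 (mod 157).
Test 93^d mod 157 for each divisor d in increasing order:
93^1 ≡ 93
93^2 ≡ 14
93^3 = 93^2·93^1 ≡ 46
93^4 ≡ 39
93^6 = 93^4·93^2 ≡ 75
93^12 = 93^8·93^4 ≡ 130
93^13 = 93^8·93^4·93^1 ≡ 1  ← first divisor giving 1
The order is 13.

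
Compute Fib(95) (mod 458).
59

Matrix identity: Q^n = [[F_(n+1), F_n], [F_n, F_(n-1)]] with Q = [[1,1],[1,0]].
n = 95 = 1011111₂. Square-and-multiply, entries mod 458:
Q^1 = [[1,1],[1,0]]
Q^2 = (Q^1)² = [[2,1],[1,1]]
Q^5 = (Q^2)²·Q = [[8,5],[5,3]]
Q^11 = (Q^5)²·Q = [[144,89],[89,55]]
Q^23 = (Q^11)²·Q = [[110,261],[261,307]]
Q^47 = (Q^23)²·Q = [[362,71],[71,291]]
Q^95 = (Q^47)²·Q = [[164,59],[59,105]]
F_95 mod 458 = Q^95[0][1] = 59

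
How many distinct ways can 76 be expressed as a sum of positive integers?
9289091

p(n) counts ways to write n as a sum of positive integers (order ignored).
Euler's pentagonal recurrence: p(k) = p(k-1) + p(k-2) - p(k-5) - p(k-7) + p(k-12) + p(k-15) - ... (offsets j(3j∓1)/2, signs ++--, p(0)=1, p(<0)=0).
DP table for k = 0..75: p(0)=1, p(1)=1, p(2)=2, p(3)=3, p(4)=5, p(5)=7, p(6)=11, p(7)=15, p(8)=22, p(9)=30, p(10)=42, p(11)=56, p(12)=77, p(13)=101, p(14)=135, p(15)=176, p(16)=231, p(17)=297, p(18)=385, p(19)=490, p(20)=627, p(21)=792, p(22)=1002, p(23)=1255, p(24)=1575, p(25)=1958, p(26)=2436, p(27)=3010, p(28)=3718, p(29)=4565, p(30)=5604, p(31)=6842, p(32)=8349, p(33)=10143, p(34)=12310, p(35)=14883, p(36)=17977, p(37)=21637, p(38)=26015, p(39)=31185, p(40)=37338, p(41)=44583, p(42)=53174, p(43)=63261, p(44)=75175, p(45)=89134, p(46)=105558, p(47)=124754, p(48)=147273, p(49)=173525, p(50)=204226, p(51)=239943, p(52)=281589, p(53)=329931, p(54)=386155, p(55)=451276, p(56)=526823, p(57)=614154, p(58)=715220, p(59)=831820, p(60)=966467, p(61)=1121505, p(62)=1300156, p(63)=1505499, p(64)=1741630, p(65)=2012558, p(66)=2323520, p(67)=2679689, p(68)=3087735, p(69)=3554345, p(70)=4087968, p(71)=4697205, p(72)=5392783, p(73)=6185689, p(74)=7089500, p(75)=8118264.
Final step: p(76) = p(75) + p(74) - p(71) - p(69) + p(64) + p(61) - p(54) - p(50) + p(41) + p(36) - p(25) - p(19) + p(6)
= 8118264 + 7089500 - 4697205 - 3554345 + 1741630 + 1121505 - 386155 - 204226 + 44583 + 17977 - 1958 - 490 + 11
= 9289091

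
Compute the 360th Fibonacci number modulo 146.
128

Matrix identity: Q^n = [[F_(n+1), F_n], [F_n, F_(n-1)]] with Q = [[1,1],[1,0]].
n = 360 = 101101000₂. Square-and-multiply, entries mod 146:
Q^1 = [[1,1],[1,0]]
Q^2 = (Q^1)² = [[2,1],[1,1]]
Q^5 = (Q^2)²·Q = [[8,5],[5,3]]
Q^11 = (Q^5)²·Q = [[144,89],[89,55]]
Q^22 = (Q^11)² = [[41,45],[45,142]]
Q^45 = (Q^22)²·Q = [[115,56],[56,59]]
Q^90 = (Q^45)² = [[9,108],[108,47]]
Q^180 = (Q^90)² = [[65,62],[62,3]]
Q^360 = (Q^180)² = [[39,128],[128,57]]
F_360 mod 146 = Q^360[0][1] = 128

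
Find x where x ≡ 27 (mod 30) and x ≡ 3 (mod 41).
987

Using Chinese Remainder Theorem:
M = 30 × 41 = 1230
M1 = 41, M2 = 30
y1 = 41^(-1) mod 30 = 11
y2 = 30^(-1) mod 41 = 26
x = (27×41×11 + 3×30×26) mod 1230 = 987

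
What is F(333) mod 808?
82

Matrix identity: Q^n = [[F_(n+1), F_n], [F_n, F_(n-1)]] with Q = [[1,1],[1,0]].
n = 333 = 101001101₂. Square-and-multiply, entries mod 808:
Q^1 = [[1,1],[1,0]]
Q^2 = (Q^1)² = [[2,1],[1,1]]
Q^5 = (Q^2)²·Q = [[8,5],[5,3]]
Q^10 = (Q^5)² = [[89,55],[55,34]]
Q^20 = (Q^10)² = [[442,301],[301,141]]
Q^41 = (Q^20)²·Q = [[80,741],[741,147]]
Q^83 = (Q^41)²·Q = [[528,385],[385,143]]
Q^166 = (Q^83)² = [[385,583],[583,610]]
Q^333 = (Q^166)²·Q = [[23,82],[82,749]]
F_333 mod 808 = Q^333[0][1] = 82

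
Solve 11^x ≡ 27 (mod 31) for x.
21

Baby-step giant-step with step n = ⌈√31⌉ = 6.
Baby steps 11^j mod 31 (j:value) for j=0..5: 0:1, 1:11, 2:28, 3:29, 4:9, 5:6.
Giant-step multiplier: 11^(-6) ≡ 11^(30-6) = 11^24 ≡ 8 (mod 31).
Giant steps γ_i = 27·8^i mod 31: γ_0=27, γ_1=30, γ_2=23, γ_3=29 (in table at j=3).
x = i·n + j = 3·6 + 3 = 21.
Check: 11^21 ≡ 27 (mod 31).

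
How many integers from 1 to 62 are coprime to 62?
30

62 = 2 × 31
φ(n) = n × ∏(1 - 1/p) for each prime p dividing n
φ(62) = 62 × (1 - 1/2) × (1 - 1/31) = 30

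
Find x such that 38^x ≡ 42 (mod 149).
142

Baby-step giant-step with step n = ⌈√149⌉ = 13.
Baby steps 38^j mod 149 (j:value) for j=0..12: 0:1, 1:38, 2:103, 3:40, 4:30, 5:97, 6:110, 7:8, 8:6, 9:79, 10:22, 11:91, 12:31.
Giant-step multiplier: 38^(-13) ≡ 38^(148-13) = 38^135 ≡ 117 (mod 149).
Giant steps γ_i = 42·117^i mod 149: γ_0=42, γ_1=146, γ_2=96, γ_3=57, γ_4=113, γ_5=109, γ_6=88, γ_7=15, γ_8=116, γ_9=13, γ_10=31 (in table at j=12).
x = i·n + j = 10·13 + 12 = 142.
Check: 38^142 ≡ 42 (mod 149).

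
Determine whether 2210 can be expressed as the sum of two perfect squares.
1² + 47² (a=1, b=47)

Factorization: 2210 = 2 × 5 × 13 × 17
By Fermat: n is sum of two squares iff every prime p ≡ 3 (mod 4) appears to even power.
All primes ≡ 3 (mod 4) appear to even power.
Search a = 0, 1, 2, … for 2210 - a² a perfect square: first hit at a = 1: 2210 - 1 = 2209 = 47².
2210 = 1² + 47² = 1 + 2209 ✓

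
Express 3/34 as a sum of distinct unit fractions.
1/12 + 1/204

Greedy algorithm:
3/34: ceiling(34/3) = 12, use 1/12
1/204: ceiling(204/1) = 204, use 1/204
Result: 3/34 = 1/12 + 1/204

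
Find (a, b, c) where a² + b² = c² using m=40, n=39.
(79, 3120, 3121)

Euclid's formula: a = m² - n², b = 2mn, c = m² + n²
m = 40, n = 39
a = 40² - 39² = 1600 - 1521 = 79
b = 2 × 40 × 39 = 3120
c = 40² + 39² = 1600 + 1521 = 3121
Verification: 79² + 3120² = 6241 + 9734400 = 9740641 = 3121² ✓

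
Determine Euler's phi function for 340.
128

340 = 2^2 × 5 × 17
φ(n) = n × ∏(1 - 1/p) for each prime p dividing n
φ(340) = 340 × (1 - 1/2) × (1 - 1/5) × (1 - 1/17) = 128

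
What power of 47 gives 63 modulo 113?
22

Baby-step giant-step with step n = ⌈√113⌉ = 11.
Baby steps 47^j mod 113 (j:value) for j=0..10: 0:1, 1:47, 2:62, 3:89, 4:2, 5:94, 6:11, 7:65, 8:4, 9:75, 10:22.
Giant-step multiplier: 47^(-11) ≡ 47^(112-11) = 47^101 ≡ 20 (mod 113).
Giant steps γ_i = 63·20^i mod 113: γ_0=63, γ_1=17, γ_2=1 (in table at j=0).
x = i·n + j = 2·11 + 0 = 22.
Check: 47^22 ≡ 63 (mod 113).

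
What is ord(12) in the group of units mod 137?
136

137 is prime, so ord(12) divides φ(137) = 136.
Divisors of 136: 1, 2, 4, 8, 17, 34, 68, 136.
Repeated squaring: 12^1 ≡ 12, 12^2 ≡ 7, 12^4 ≡ 49, 12^8 ≡ 72, 12^16 ≡ 115, 12^32 ≡ 73, 12^64 ≡ 123, 12^128 ≡ 59 (mod 137).
Test 12^d mod 137 for each divisor d in increasing order:
12^1 ≡ 12
12^2 ≡ 7
12^4 ≡ 49
12^8 ≡ 72
12^17 = 12^16·12^1 ≡ 10
12^34 = 12^32·12^2 ≡ 100
12^68 = 12^64·12^4 ≡ 136
12^136 = 12^128·12^8 ≡ 1  ← first divisor giving 1
The order is 136.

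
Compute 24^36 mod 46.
24

Repeated squaring. Binary of 36 = 100100.
24^1 ≡ 24 (mod 46); 24^2 ≡ 24 (mod 46); 24^4 ≡ 24 (mod 46); 24^8 ≡ 24 (mod 46); 24^16 ≡ 24 (mod 46); 24^32 ≡ 24 (mod 46)
24^36 = 24^4 × 24^32 ≡ 24 (mod 46)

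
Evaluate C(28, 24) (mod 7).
0

Using Lucas' theorem:
Write n=28 and k=24 in base 7:
n in base 7: [4, 0]
k in base 7: [3, 3]
C(28,24) mod 7 = ∏ C(n_i, k_i) mod 7
Digit binomials (mod 7): C(4,3) = 4; C(0,3) = 0 (k_i > n_i)
Product: 4 × 0 = 0 ≡ 0 (mod 7)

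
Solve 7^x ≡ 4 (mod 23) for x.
6

Baby-step giant-step with step n = ⌈√23⌉ = 5.
Baby steps 7^j mod 23 (j:value) for j=0..4: 0:1, 1:7, 2:3, 3:21, 4:9.
Giant-step multiplier: 7^(-5) ≡ 7^(22-5) = 7^17 ≡ 19 (mod 23).
Giant steps γ_i = 4·19^i mod 23: γ_0=4, γ_1=7 (in table at j=1).
x = i·n + j = 1·5 + 1 = 6.
Check: 7^6 ≡ 4 (mod 23).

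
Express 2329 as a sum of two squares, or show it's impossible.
5² + 48² (a=5, b=48)

Factorization: 2329 = 17 × 137
By Fermat: n is sum of two squares iff every prime p ≡ 3 (mod 4) appears to even power.
All primes ≡ 3 (mod 4) appear to even power.
Search a = 0, 1, 2, … for 2329 - a² a perfect square: first hit at a = 5: 2329 - 25 = 2304 = 48².
2329 = 5² + 48² = 25 + 2304 ✓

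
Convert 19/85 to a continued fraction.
[0; 4, 2, 9]

Euclidean algorithm steps:
19 = 0 × 85 + 19
85 = 4 × 19 + 9
19 = 2 × 9 + 1
9 = 9 × 1 + 0
Continued fraction: [0; 4, 2, 9]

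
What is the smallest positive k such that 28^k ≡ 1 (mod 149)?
37

149 is prime, so ord(28) divides φ(149) = 148.
Divisors of 148: 1, 2, 4, 37, 74, 148.
Repeated squaring: 28^1 ≡ 28, 28^2 ≡ 39, 28^4 ≡ 31, 28^8 ≡ 67, 28^16 ≡ 19, 28^32 ≡ 63, 28^64 ≡ 95, 28^128 ≡ 85 (mod 149).
Test 28^d mod 149 for each divisor d in increasing order:
28^1 ≡ 28
28^2 ≡ 39
28^4 ≡ 31
28^37 = 28^32·28^4·28^1 ≡ 1  ← first divisor giving 1
The order is 37.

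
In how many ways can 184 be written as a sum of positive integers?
980462880430

p(n) counts ways to write n as a sum of positive integers (order ignored).
Euler's pentagonal recurrence: p(k) = p(k-1) + p(k-2) - p(k-5) - p(k-7) + p(k-12) + p(k-15) - ... (offsets j(3j∓1)/2, signs ++--, p(0)=1, p(<0)=0).
DP table for k = 0..183: p(0)=1, p(1)=1, p(2)=2, p(3)=3, p(4)=5, p(5)=7, p(6)=11, p(7)=15, p(8)=22, p(9)=30, p(10)=42, p(11)=56, p(12)=77, p(13)=101, p(14)=135, p(15)=176, p(16)=231, p(17)=297, p(18)=385, p(19)=490, p(20)=627, p(21)=792, p(22)=1002, p(23)=1255, p(24)=1575, p(25)=1958, p(26)=2436, p(27)=3010, p(28)=3718, p(29)=4565, p(30)=5604, p(31)=6842, p(32)=8349, p(33)=10143, p(34)=12310, p(35)=14883, p(36)=17977, p(37)=21637, p(38)=26015, p(39)=31185, p(40)=37338, p(41)=44583, p(42)=53174, p(43)=63261, p(44)=75175, p(45)=89134, p(46)=105558, p(47)=124754, p(48)=147273, p(49)=173525, p(50)=204226, p(51)=239943, p(52)=281589, p(53)=329931, p(54)=386155, p(55)=451276, p(56)=526823, p(57)=614154, p(58)=715220, p(59)=831820, p(60)=966467, p(61)=1121505, p(62)=1300156, p(63)=1505499, p(64)=1741630, p(65)=2012558, p(66)=2323520, p(67)=2679689, p(68)=3087735, p(69)=3554345, p(70)=4087968, p(71)=4697205, p(72)=5392783, p(73)=6185689, p(74)=7089500, p(75)=8118264, p(76)=9289091, p(77)=10619863, p(78)=12132164, p(79)=13848650, p(80)=15796476, p(81)=18004327, p(82)=20506255, p(83)=23338469, p(84)=26543660, p(85)=30167357, p(86)=34262962, p(87)=38887673, p(88)=44108109, p(89)=49995925, p(90)=56634173, p(91)=64112359, p(92)=72533807, p(93)=82010177, p(94)=92669720, p(95)=104651419, p(96)=118114304, p(97)=133230930, p(98)=150198136, p(99)=169229875, p(100)=190569292, p(101)=214481126, p(102)=241265379, p(103)=271248950, p(104)=304801365, p(105)=342325709, p(106)=384276336, p(107)=431149389, p(108)=483502844, p(109)=541946240, p(110)=607163746, p(111)=679903203, p(112)=761002156, p(113)=851376628, p(114)=952050665, p(115)=1064144451, p(116)=1188908248, p(117)=1327710076, p(118)=1482074143, p(119)=1653668665, p(120)=1844349560, p(121)=2056148051, p(122)=2291320912, p(123)=2552338241, p(124)=2841940500, p(125)=3163127352, p(126)=3519222692, p(127)=3913864295, p(128)=4351078600, p(129)=4835271870, p(130)=5371315400, p(131)=5964539504, p(132)=6620830889, p(133)=7346629512, p(134)=8149040695, p(135)=9035836076, p(136)=10015581680, p(137)=11097645016, p(138)=12292341831, p(139)=13610949895, p(140)=15065878135, p(141)=16670689208, p(142)=18440293320, p(143)=20390982757, p(144)=22540654445, p(145)=24908858009, p(146)=27517052599, p(147)=30388671978, p(148)=33549419497, p(149)=37027355200, p(150)=40853235313, p(151)=45060624582, p(152)=49686288421, p(153)=54770336324, p(154)=60356673280, p(155)=66493182097, p(156)=73232243759, p(157)=80630964769, p(158)=88751778802, p(159)=97662728555, p(160)=107438159466, p(161)=118159068427, p(162)=129913904637, p(163)=142798995930, p(164)=156919475295, p(165)=172389800255, p(166)=189334822579, p(167)=207890420102, p(168)=228204732751, p(169)=250438925115, p(170)=274768617130, p(171)=301384802048, p(172)=330495499613, p(173)=362326859895, p(174)=397125074750, p(175)=435157697830, p(176)=476715857290, p(177)=522115831195, p(178)=571701605655, p(179)=625846753120, p(180)=684957390936, p(181)=749474411781, p(182)=819876908323, p(183)=896684817527.
Final step: p(184) = p(183) + p(182) - p(179) - p(177) + p(172) + p(169) - p(162) - p(158) + p(149) + p(144) - p(133) - p(127) + p(114) + p(107) - p(92) - p(84) + p(67) + p(58) - p(39) - p(29) + p(8)
= 896684817527 + 819876908323 - 625846753120 - 522115831195 + 330495499613 + 250438925115 - 129913904637 - 88751778802 + 37027355200 + 22540654445 - 7346629512 - 3913864295 + 952050665 + 431149389 - 72533807 - 26543660 + 2679689 + 715220 - 31185 - 4565 + 22
= 980462880430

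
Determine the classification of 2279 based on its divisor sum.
deficient

Proper divisors of 2279: sum = 1 + 43 + 53 = 97
Since 97 < 2279, 2279 is deficient.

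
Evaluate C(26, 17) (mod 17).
1

Using Lucas' theorem:
Write n=26 and k=17 in base 17:
n in base 17: [1, 9]
k in base 17: [1, 0]
C(26,17) mod 17 = ∏ C(n_i, k_i) mod 17
Digit binomials (mod 17): C(1,1) = 1; C(9,0) = 1
Product: 1 × 1 = 1 ≡ 1 (mod 17)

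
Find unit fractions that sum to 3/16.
1/6 + 1/48

Greedy algorithm:
3/16: ceiling(16/3) = 6, use 1/6
1/48: ceiling(48/1) = 48, use 1/48
Result: 3/16 = 1/6 + 1/48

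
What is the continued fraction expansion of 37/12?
[3; 12]

Euclidean algorithm steps:
37 = 3 × 12 + 1
12 = 12 × 1 + 0
Continued fraction: [3; 12]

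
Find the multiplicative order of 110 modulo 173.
172

173 is prime, so ord(110) divides φ(173) = 172.
Divisors of 172: 1, 2, 4, 43, 86, 172.
Repeated squaring: 110^1 ≡ 110, 110^2 ≡ 163, 110^4 ≡ 100, 110^8 ≡ 139, 110^16 ≡ 118, 110^32 ≡ 84, 110^64 ≡ 136, 110^128 ≡ 158 (mod 173).
Test 110^d mod 173 for each divisor d in increasing order:
110^1 ≡ 110
110^2 ≡ 163
110^4 ≡ 100
110^43 = 110^32·110^8·110^2·110^1 ≡ 93
110^86 = 110^64·110^16·110^4·110^2 ≡ 172
110^172 = 110^128·110^32·110^8·110^4 ≡ 1  ← first divisor giving 1
The order is 172.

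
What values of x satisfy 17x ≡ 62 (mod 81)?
x ≡ 37 (mod 81)

gcd(17, 81) = 1, which divides 62, so solutions exist.
Find 17^(-1) mod 81 by the extended Euclidean algorithm:
81 = 4 × 17 + 13  ⟹  13 = (1)·81 + (-4)·17
17 = 1 × 13 + 4  ⟹  4 = (-1)·81 + (5)·17
13 = 3 × 4 + 1  ⟹  1 = (4)·81 + (-19)·17
So (-19)·17 ≡ 1 (mod 81), i.e. 17^(-1) ≡ -19 ≡ 62 (mod 81).
x ≡ 62 × 62 = 3844 ≡ 37 (mod 81).
Check: 17 × 37 = 629 ≡ 62 (mod 81).
Unique solution: x ≡ 37 (mod 81)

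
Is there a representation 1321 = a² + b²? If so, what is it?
5² + 36² (a=5, b=36)

Factorization: 1321 = 1321
By Fermat: n is sum of two squares iff every prime p ≡ 3 (mod 4) appears to even power.
All primes ≡ 3 (mod 4) appear to even power.
Search a = 0, 1, 2, … for 1321 - a² a perfect square: first hit at a = 5: 1321 - 25 = 1296 = 36².
1321 = 5² + 36² = 25 + 1296 ✓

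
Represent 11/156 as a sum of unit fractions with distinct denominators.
1/15 + 1/260

Greedy algorithm:
11/156: ceiling(156/11) = 15, use 1/15
1/260: ceiling(260/1) = 260, use 1/260
Result: 11/156 = 1/15 + 1/260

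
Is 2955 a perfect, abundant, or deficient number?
deficient

Proper divisors of 2955: sum = 1 + 3 + 5 + 15 + 197 + 591 + 985 = 1797
Since 1797 < 2955, 2955 is deficient.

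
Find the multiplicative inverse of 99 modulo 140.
99

gcd(99, 140) = 1, so the inverse exists.
Extended Euclidean algorithm on (140, 99):
140 = 1 × 99 + 41  ⟹  41 = (1)·140 + (-1)·99
99 = 2 × 41 + 17  ⟹  17 = (-2)·140 + (3)·99
41 = 2 × 17 + 7  ⟹  7 = (5)·140 + (-7)·99
17 = 2 × 7 + 3  ⟹  3 = (-12)·140 + (17)·99
7 = 2 × 3 + 1  ⟹  1 = (29)·140 + (-41)·99
So (-41)·99 ≡ 1 (mod 140), i.e. 99^(-1) ≡ -41 ≡ 99 (mod 140).
Check: 99 × 99 = 9801 ≡ 1 (mod 140)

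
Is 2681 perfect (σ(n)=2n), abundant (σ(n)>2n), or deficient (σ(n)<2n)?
deficient

Proper divisors of 2681: sum = 1 + 7 + 383 = 391
Since 391 < 2681, 2681 is deficient.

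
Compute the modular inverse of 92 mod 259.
183

gcd(92, 259) = 1, so the inverse exists.
Extended Euclidean algorithm on (259, 92):
259 = 2 × 92 + 75  ⟹  75 = (1)·259 + (-2)·92
92 = 1 × 75 + 17  ⟹  17 = (-1)·259 + (3)·92
75 = 4 × 17 + 7  ⟹  7 = (5)·259 + (-14)·92
17 = 2 × 7 + 3  ⟹  3 = (-11)·259 + (31)·92
7 = 2 × 3 + 1  ⟹  1 = (27)·259 + (-76)·92
So (-76)·92 ≡ 1 (mod 259), i.e. 92^(-1) ≡ -76 ≡ 183 (mod 259).
Check: 92 × 183 = 16836 ≡ 1 (mod 259)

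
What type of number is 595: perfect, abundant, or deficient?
deficient

Proper divisors of 595: sum = 1 + 5 + 7 + 17 + 35 + 85 + 119 = 269
Since 269 < 595, 595 is deficient.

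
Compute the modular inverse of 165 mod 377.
16

gcd(165, 377) = 1, so the inverse exists.
Extended Euclidean algorithm on (377, 165):
377 = 2 × 165 + 47  ⟹  47 = (1)·377 + (-2)·165
165 = 3 × 47 + 24  ⟹  24 = (-3)·377 + (7)·165
47 = 1 × 24 + 23  ⟹  23 = (4)·377 + (-9)·165
24 = 1 × 23 + 1  ⟹  1 = (-7)·377 + (16)·165
So (16)·165 ≡ 1 (mod 377), i.e. 165^(-1) ≡ 16 (mod 377).
Check: 165 × 16 = 2640 ≡ 1 (mod 377)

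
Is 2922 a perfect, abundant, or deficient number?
abundant

Proper divisors of 2922: sum = 1 + 2 + 3 + 6 + 487 + 974 + 1461 = 2934
Since 2934 > 2922, 2922 is abundant.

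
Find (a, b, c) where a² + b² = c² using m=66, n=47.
(2147, 6204, 6565)

Euclid's formula: a = m² - n², b = 2mn, c = m² + n²
m = 66, n = 47
a = 66² - 47² = 4356 - 2209 = 2147
b = 2 × 66 × 47 = 6204
c = 66² + 47² = 4356 + 2209 = 6565
Verification: 2147² + 6204² = 4609609 + 38489616 = 43099225 = 6565² ✓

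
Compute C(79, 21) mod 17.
11

Using Lucas' theorem:
Write n=79 and k=21 in base 17:
n in base 17: [4, 11]
k in base 17: [1, 4]
C(79,21) mod 17 = ∏ C(n_i, k_i) mod 17
Digit binomials (mod 17): C(4,1) = 4; C(11,4) = 330 ≡ 7
Product: 4 × 7 = 28 ≡ 11 (mod 17)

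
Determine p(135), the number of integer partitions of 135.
9035836076

p(n) counts ways to write n as a sum of positive integers (order ignored).
Euler's pentagonal recurrence: p(k) = p(k-1) + p(k-2) - p(k-5) - p(k-7) + p(k-12) + p(k-15) - ... (offsets j(3j∓1)/2, signs ++--, p(0)=1, p(<0)=0).
DP table for k = 0..134: p(0)=1, p(1)=1, p(2)=2, p(3)=3, p(4)=5, p(5)=7, p(6)=11, p(7)=15, p(8)=22, p(9)=30, p(10)=42, p(11)=56, p(12)=77, p(13)=101, p(14)=135, p(15)=176, p(16)=231, p(17)=297, p(18)=385, p(19)=490, p(20)=627, p(21)=792, p(22)=1002, p(23)=1255, p(24)=1575, p(25)=1958, p(26)=2436, p(27)=3010, p(28)=3718, p(29)=4565, p(30)=5604, p(31)=6842, p(32)=8349, p(33)=10143, p(34)=12310, p(35)=14883, p(36)=17977, p(37)=21637, p(38)=26015, p(39)=31185, p(40)=37338, p(41)=44583, p(42)=53174, p(43)=63261, p(44)=75175, p(45)=89134, p(46)=105558, p(47)=124754, p(48)=147273, p(49)=173525, p(50)=204226, p(51)=239943, p(52)=281589, p(53)=329931, p(54)=386155, p(55)=451276, p(56)=526823, p(57)=614154, p(58)=715220, p(59)=831820, p(60)=966467, p(61)=1121505, p(62)=1300156, p(63)=1505499, p(64)=1741630, p(65)=2012558, p(66)=2323520, p(67)=2679689, p(68)=3087735, p(69)=3554345, p(70)=4087968, p(71)=4697205, p(72)=5392783, p(73)=6185689, p(74)=7089500, p(75)=8118264, p(76)=9289091, p(77)=10619863, p(78)=12132164, p(79)=13848650, p(80)=15796476, p(81)=18004327, p(82)=20506255, p(83)=23338469, p(84)=26543660, p(85)=30167357, p(86)=34262962, p(87)=38887673, p(88)=44108109, p(89)=49995925, p(90)=56634173, p(91)=64112359, p(92)=72533807, p(93)=82010177, p(94)=92669720, p(95)=104651419, p(96)=118114304, p(97)=133230930, p(98)=150198136, p(99)=169229875, p(100)=190569292, p(101)=214481126, p(102)=241265379, p(103)=271248950, p(104)=304801365, p(105)=342325709, p(106)=384276336, p(107)=431149389, p(108)=483502844, p(109)=541946240, p(110)=607163746, p(111)=679903203, p(112)=761002156, p(113)=851376628, p(114)=952050665, p(115)=1064144451, p(116)=1188908248, p(117)=1327710076, p(118)=1482074143, p(119)=1653668665, p(120)=1844349560, p(121)=2056148051, p(122)=2291320912, p(123)=2552338241, p(124)=2841940500, p(125)=3163127352, p(126)=3519222692, p(127)=3913864295, p(128)=4351078600, p(129)=4835271870, p(130)=5371315400, p(131)=5964539504, p(132)=6620830889, p(133)=7346629512, p(134)=8149040695.
Final step: p(135) = p(134) + p(133) - p(130) - p(128) + p(123) + p(120) - p(113) - p(109) + p(100) + p(95) - p(84) - p(78) + p(65) + p(58) - p(43) - p(35) + p(18) + p(9)
= 8149040695 + 7346629512 - 5371315400 - 4351078600 + 2552338241 + 1844349560 - 851376628 - 541946240 + 190569292 + 104651419 - 26543660 - 12132164 + 2012558 + 715220 - 63261 - 14883 + 385 + 30
= 9035836076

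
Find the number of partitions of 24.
1575

p(n) counts ways to write n as a sum of positive integers (order ignored).
Euler's pentagonal recurrence: p(k) = p(k-1) + p(k-2) - p(k-5) - p(k-7) + p(k-12) + p(k-15) - ... (offsets j(3j∓1)/2, signs ++--, p(0)=1, p(<0)=0).
DP table for k = 0..23: p(0)=1, p(1)=1, p(2)=2, p(3)=3, p(4)=5, p(5)=7, p(6)=11, p(7)=15, p(8)=22, p(9)=30, p(10)=42, p(11)=56, p(12)=77, p(13)=101, p(14)=135, p(15)=176, p(16)=231, p(17)=297, p(18)=385, p(19)=490, p(20)=627, p(21)=792, p(22)=1002, p(23)=1255.
Final step: p(24) = p(23) + p(22) - p(19) - p(17) + p(12) + p(9) - p(2)
= 1255 + 1002 - 490 - 297 + 77 + 30 - 2
= 1575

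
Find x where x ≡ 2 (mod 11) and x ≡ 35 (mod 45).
35

Using Chinese Remainder Theorem:
M = 11 × 45 = 495
M1 = 45, M2 = 11
y1 = 45^(-1) mod 11 = 1
y2 = 11^(-1) mod 45 = 41
x = (2×45×1 + 35×11×41) mod 495 = 35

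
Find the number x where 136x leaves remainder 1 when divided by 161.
103

gcd(136, 161) = 1, so the inverse exists.
Extended Euclidean algorithm on (161, 136):
161 = 1 × 136 + 25  ⟹  25 = (1)·161 + (-1)·136
136 = 5 × 25 + 11  ⟹  11 = (-5)·161 + (6)·136
25 = 2 × 11 + 3  ⟹  3 = (11)·161 + (-13)·136
11 = 3 × 3 + 2  ⟹  2 = (-38)·161 + (45)·136
3 = 1 × 2 + 1  ⟹  1 = (49)·161 + (-58)·136
So (-58)·136 ≡ 1 (mod 161), i.e. 136^(-1) ≡ -58 ≡ 103 (mod 161).
Check: 136 × 103 = 14008 ≡ 1 (mod 161)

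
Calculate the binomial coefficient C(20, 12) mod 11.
9

Using Lucas' theorem:
Write n=20 and k=12 in base 11:
n in base 11: [1, 9]
k in base 11: [1, 1]
C(20,12) mod 11 = ∏ C(n_i, k_i) mod 11
Digit binomials (mod 11): C(1,1) = 1; C(9,1) = 9
Product: 1 × 9 = 9 ≡ 9 (mod 11)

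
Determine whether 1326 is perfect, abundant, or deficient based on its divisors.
abundant

Proper divisors of 1326: sum = 1 + 2 + 3 + 6 + 13 + 17 + 26 + 34 + 39 + 51 + 78 + 102 + 221 + 442 + 663 = 1698
Since 1698 > 1326, 1326 is abundant.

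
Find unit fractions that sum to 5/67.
1/14 + 1/313 + 1/293594

Greedy algorithm:
5/67: ceiling(67/5) = 14, use 1/14
3/938: ceiling(938/3) = 313, use 1/313
1/293594: ceiling(293594/1) = 293594, use 1/293594
Result: 5/67 = 1/14 + 1/313 + 1/293594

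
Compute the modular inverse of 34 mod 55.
34

gcd(34, 55) = 1, so the inverse exists.
Extended Euclidean algorithm on (55, 34):
55 = 1 × 34 + 21  ⟹  21 = (1)·55 + (-1)·34
34 = 1 × 21 + 13  ⟹  13 = (-1)·55 + (2)·34
21 = 1 × 13 + 8  ⟹  8 = (2)·55 + (-3)·34
13 = 1 × 8 + 5  ⟹  5 = (-3)·55 + (5)·34
8 = 1 × 5 + 3  ⟹  3 = (5)·55 + (-8)·34
5 = 1 × 3 + 2  ⟹  2 = (-8)·55 + (13)·34
3 = 1 × 2 + 1  ⟹  1 = (13)·55 + (-21)·34
So (-21)·34 ≡ 1 (mod 55), i.e. 34^(-1) ≡ -21 ≡ 34 (mod 55).
Check: 34 × 34 = 1156 ≡ 1 (mod 55)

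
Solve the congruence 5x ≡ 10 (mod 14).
x ≡ 2 (mod 14)

gcd(5, 14) = 1, which divides 10, so solutions exist.
Find 5^(-1) mod 14 by the extended Euclidean algorithm:
14 = 2 × 5 + 4  ⟹  4 = (1)·14 + (-2)·5
5 = 1 × 4 + 1  ⟹  1 = (-1)·14 + (3)·5
So (3)·5 ≡ 1 (mod 14), i.e. 5^(-1) ≡ 3 (mod 14).
x ≡ 3 × 10 = 30 ≡ 2 (mod 14).
Check: 5 × 2 = 10 ≡ 10 (mod 14).
Unique solution: x ≡ 2 (mod 14)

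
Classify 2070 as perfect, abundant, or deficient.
abundant

Proper divisors of 2070: sum = 1 + 2 + 3 + 5 + 6 + 9 + 10 + 15 + ... + 345 + 414 + 690 + 1035 (23 divisors) = 3546
Since 3546 > 2070, 2070 is abundant.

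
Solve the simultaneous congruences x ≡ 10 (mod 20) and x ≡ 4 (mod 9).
130

Using Chinese Remainder Theorem:
M = 20 × 9 = 180
M1 = 9, M2 = 20
y1 = 9^(-1) mod 20 = 9
y2 = 20^(-1) mod 9 = 5
x = (10×9×9 + 4×20×5) mod 180 = 130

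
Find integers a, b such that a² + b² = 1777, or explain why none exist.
16² + 39² (a=16, b=39)

Factorization: 1777 = 1777
By Fermat: n is sum of two squares iff every prime p ≡ 3 (mod 4) appears to even power.
All primes ≡ 3 (mod 4) appear to even power.
Search a = 0, 1, 2, … for 1777 - a² a perfect square: first hit at a = 16: 1777 - 256 = 1521 = 39².
1777 = 16² + 39² = 256 + 1521 ✓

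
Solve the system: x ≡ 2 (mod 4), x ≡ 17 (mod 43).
146

Using Chinese Remainder Theorem:
M = 4 × 43 = 172
M1 = 43, M2 = 4
y1 = 43^(-1) mod 4 = 3
y2 = 4^(-1) mod 43 = 11
x = (2×43×3 + 17×4×11) mod 172 = 146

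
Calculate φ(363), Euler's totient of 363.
220

363 = 3 × 11^2
φ(n) = n × ∏(1 - 1/p) for each prime p dividing n
φ(363) = 363 × (1 - 1/3) × (1 - 1/11) = 220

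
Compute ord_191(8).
95

191 is prime, so ord(8) divides φ(191) = 190.
Divisors of 190: 1, 2, 5, 10, 19, 38, 95, 190.
Repeated squaring: 8^1 ≡ 8, 8^2 ≡ 64, 8^4 ≡ 85, 8^8 ≡ 158, 8^16 ≡ 134, 8^32 ≡ 2, 8^64 ≡ 4, 8^128 ≡ 16 (mod 191).
Test 8^d mod 191 for each divisor d in increasing order:
8^1 ≡ 8
8^2 ≡ 64
8^5 = 8^4·8^1 ≡ 107
8^10 = 8^8·8^2 ≡ 180
8^19 = 8^16·8^2·8^1 ≡ 39
8^38 = 8^32·8^4·8^2 ≡ 184
8^95 = 8^64·8^16·8^8·8^4·8^2·8^1 ≡ 1  ← first divisor giving 1
The order is 95.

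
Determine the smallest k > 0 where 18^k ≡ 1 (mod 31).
15

31 is prime, so ord(18) divides φ(31) = 30.
Divisors of 30: 1, 2, 3, 5, 6, 10, 15, 30.
Repeated squaring: 18^1 ≡ 18, 18^2 ≡ 14, 18^4 ≡ 10, 18^8 ≡ 7, 18^16 ≡ 18 (mod 31).
Test 18^d mod 31 for each divisor d in increasing order:
18^1 ≡ 18
18^2 ≡ 14
18^3 = 18^2·18^1 ≡ 4
18^5 = 18^4·18^1 ≡ 25
18^6 = 18^4·18^2 ≡ 16
18^10 = 18^8·18^2 ≡ 5
18^15 = 18^8·18^4·18^2·18^1 ≡ 1  ← first divisor giving 1
The order is 15.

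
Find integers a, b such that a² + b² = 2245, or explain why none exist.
6² + 47² (a=6, b=47)

Factorization: 2245 = 5 × 449
By Fermat: n is sum of two squares iff every prime p ≡ 3 (mod 4) appears to even power.
All primes ≡ 3 (mod 4) appear to even power.
Search a = 0, 1, 2, … for 2245 - a² a perfect square: first hit at a = 6: 2245 - 36 = 2209 = 47².
2245 = 6² + 47² = 36 + 2209 ✓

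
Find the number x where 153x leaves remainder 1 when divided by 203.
69

gcd(153, 203) = 1, so the inverse exists.
Extended Euclidean algorithm on (203, 153):
203 = 1 × 153 + 50  ⟹  50 = (1)·203 + (-1)·153
153 = 3 × 50 + 3  ⟹  3 = (-3)·203 + (4)·153
50 = 16 × 3 + 2  ⟹  2 = (49)·203 + (-65)·153
3 = 1 × 2 + 1  ⟹  1 = (-52)·203 + (69)·153
So (69)·153 ≡ 1 (mod 203), i.e. 153^(-1) ≡ 69 (mod 203).
Check: 153 × 69 = 10557 ≡ 1 (mod 203)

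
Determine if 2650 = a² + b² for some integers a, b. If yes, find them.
7² + 51² (a=7, b=51)

Factorization: 2650 = 2 × 5^2 × 53
By Fermat: n is sum of two squares iff every prime p ≡ 3 (mod 4) appears to even power.
All primes ≡ 3 (mod 4) appear to even power.
Search a = 0, 1, 2, … for 2650 - a² a perfect square: first hit at a = 7: 2650 - 49 = 2601 = 51².
2650 = 7² + 51² = 49 + 2601 ✓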